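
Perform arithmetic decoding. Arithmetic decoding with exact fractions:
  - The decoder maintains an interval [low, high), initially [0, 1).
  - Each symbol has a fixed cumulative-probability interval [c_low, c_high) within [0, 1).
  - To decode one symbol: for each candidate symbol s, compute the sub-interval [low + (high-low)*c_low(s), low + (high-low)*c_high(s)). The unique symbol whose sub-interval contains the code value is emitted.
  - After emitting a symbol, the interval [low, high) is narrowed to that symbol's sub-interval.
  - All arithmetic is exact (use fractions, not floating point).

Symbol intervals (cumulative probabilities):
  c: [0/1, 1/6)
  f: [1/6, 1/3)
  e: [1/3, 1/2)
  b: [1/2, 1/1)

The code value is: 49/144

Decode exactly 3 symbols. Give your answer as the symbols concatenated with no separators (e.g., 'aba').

Step 1: interval [0/1, 1/1), width = 1/1 - 0/1 = 1/1
  'c': [0/1 + 1/1*0/1, 0/1 + 1/1*1/6) = [0/1, 1/6)
  'f': [0/1 + 1/1*1/6, 0/1 + 1/1*1/3) = [1/6, 1/3)
  'e': [0/1 + 1/1*1/3, 0/1 + 1/1*1/2) = [1/3, 1/2) <- contains code 49/144
  'b': [0/1 + 1/1*1/2, 0/1 + 1/1*1/1) = [1/2, 1/1)
  emit 'e', narrow to [1/3, 1/2)
Step 2: interval [1/3, 1/2), width = 1/2 - 1/3 = 1/6
  'c': [1/3 + 1/6*0/1, 1/3 + 1/6*1/6) = [1/3, 13/36) <- contains code 49/144
  'f': [1/3 + 1/6*1/6, 1/3 + 1/6*1/3) = [13/36, 7/18)
  'e': [1/3 + 1/6*1/3, 1/3 + 1/6*1/2) = [7/18, 5/12)
  'b': [1/3 + 1/6*1/2, 1/3 + 1/6*1/1) = [5/12, 1/2)
  emit 'c', narrow to [1/3, 13/36)
Step 3: interval [1/3, 13/36), width = 13/36 - 1/3 = 1/36
  'c': [1/3 + 1/36*0/1, 1/3 + 1/36*1/6) = [1/3, 73/216)
  'f': [1/3 + 1/36*1/6, 1/3 + 1/36*1/3) = [73/216, 37/108) <- contains code 49/144
  'e': [1/3 + 1/36*1/3, 1/3 + 1/36*1/2) = [37/108, 25/72)
  'b': [1/3 + 1/36*1/2, 1/3 + 1/36*1/1) = [25/72, 13/36)
  emit 'f', narrow to [73/216, 37/108)

Answer: ecf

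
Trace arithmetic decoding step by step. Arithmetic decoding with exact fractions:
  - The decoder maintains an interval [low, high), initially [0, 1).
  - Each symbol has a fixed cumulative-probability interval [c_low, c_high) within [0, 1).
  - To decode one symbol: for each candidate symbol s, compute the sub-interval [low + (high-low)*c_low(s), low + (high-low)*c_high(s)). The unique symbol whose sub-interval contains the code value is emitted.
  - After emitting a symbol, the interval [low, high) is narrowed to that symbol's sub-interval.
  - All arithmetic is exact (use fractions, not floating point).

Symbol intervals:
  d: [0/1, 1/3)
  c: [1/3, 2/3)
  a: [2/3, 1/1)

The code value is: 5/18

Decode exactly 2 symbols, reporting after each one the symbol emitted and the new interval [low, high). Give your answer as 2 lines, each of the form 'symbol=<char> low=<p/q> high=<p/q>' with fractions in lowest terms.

Answer: symbol=d low=0/1 high=1/3
symbol=a low=2/9 high=1/3

Derivation:
Step 1: interval [0/1, 1/1), width = 1/1 - 0/1 = 1/1
  'd': [0/1 + 1/1*0/1, 0/1 + 1/1*1/3) = [0/1, 1/3) <- contains code 5/18
  'c': [0/1 + 1/1*1/3, 0/1 + 1/1*2/3) = [1/3, 2/3)
  'a': [0/1 + 1/1*2/3, 0/1 + 1/1*1/1) = [2/3, 1/1)
  emit 'd', narrow to [0/1, 1/3)
Step 2: interval [0/1, 1/3), width = 1/3 - 0/1 = 1/3
  'd': [0/1 + 1/3*0/1, 0/1 + 1/3*1/3) = [0/1, 1/9)
  'c': [0/1 + 1/3*1/3, 0/1 + 1/3*2/3) = [1/9, 2/9)
  'a': [0/1 + 1/3*2/3, 0/1 + 1/3*1/1) = [2/9, 1/3) <- contains code 5/18
  emit 'a', narrow to [2/9, 1/3)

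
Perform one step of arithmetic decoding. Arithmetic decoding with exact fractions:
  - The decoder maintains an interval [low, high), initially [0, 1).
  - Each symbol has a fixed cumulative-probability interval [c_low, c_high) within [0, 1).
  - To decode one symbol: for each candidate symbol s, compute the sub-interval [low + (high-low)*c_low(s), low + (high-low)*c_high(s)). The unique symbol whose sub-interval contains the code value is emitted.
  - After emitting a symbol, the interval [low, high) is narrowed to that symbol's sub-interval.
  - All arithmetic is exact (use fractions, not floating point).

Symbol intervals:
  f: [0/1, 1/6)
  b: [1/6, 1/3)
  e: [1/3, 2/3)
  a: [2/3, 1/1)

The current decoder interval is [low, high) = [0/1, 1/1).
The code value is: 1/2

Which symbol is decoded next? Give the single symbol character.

Interval width = high − low = 1/1 − 0/1 = 1/1
Scaled code = (code − low) / width = (1/2 − 0/1) / 1/1 = 1/2
  f: [0/1, 1/6) 
  b: [1/6, 1/3) 
  e: [1/3, 2/3) ← scaled code falls here ✓
  a: [2/3, 1/1) 

Answer: e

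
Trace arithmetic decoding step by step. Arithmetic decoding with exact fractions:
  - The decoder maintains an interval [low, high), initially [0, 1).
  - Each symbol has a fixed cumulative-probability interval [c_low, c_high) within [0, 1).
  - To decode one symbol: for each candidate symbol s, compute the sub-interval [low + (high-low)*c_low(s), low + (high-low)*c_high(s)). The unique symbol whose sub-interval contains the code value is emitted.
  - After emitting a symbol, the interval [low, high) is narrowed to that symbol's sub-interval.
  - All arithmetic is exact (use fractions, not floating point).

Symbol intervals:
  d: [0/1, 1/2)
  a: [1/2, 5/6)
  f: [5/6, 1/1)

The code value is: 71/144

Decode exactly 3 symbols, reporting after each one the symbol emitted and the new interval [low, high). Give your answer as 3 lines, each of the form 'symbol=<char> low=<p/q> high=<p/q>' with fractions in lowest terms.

Step 1: interval [0/1, 1/1), width = 1/1 - 0/1 = 1/1
  'd': [0/1 + 1/1*0/1, 0/1 + 1/1*1/2) = [0/1, 1/2) <- contains code 71/144
  'a': [0/1 + 1/1*1/2, 0/1 + 1/1*5/6) = [1/2, 5/6)
  'f': [0/1 + 1/1*5/6, 0/1 + 1/1*1/1) = [5/6, 1/1)
  emit 'd', narrow to [0/1, 1/2)
Step 2: interval [0/1, 1/2), width = 1/2 - 0/1 = 1/2
  'd': [0/1 + 1/2*0/1, 0/1 + 1/2*1/2) = [0/1, 1/4)
  'a': [0/1 + 1/2*1/2, 0/1 + 1/2*5/6) = [1/4, 5/12)
  'f': [0/1 + 1/2*5/6, 0/1 + 1/2*1/1) = [5/12, 1/2) <- contains code 71/144
  emit 'f', narrow to [5/12, 1/2)
Step 3: interval [5/12, 1/2), width = 1/2 - 5/12 = 1/12
  'd': [5/12 + 1/12*0/1, 5/12 + 1/12*1/2) = [5/12, 11/24)
  'a': [5/12 + 1/12*1/2, 5/12 + 1/12*5/6) = [11/24, 35/72)
  'f': [5/12 + 1/12*5/6, 5/12 + 1/12*1/1) = [35/72, 1/2) <- contains code 71/144
  emit 'f', narrow to [35/72, 1/2)

Answer: symbol=d low=0/1 high=1/2
symbol=f low=5/12 high=1/2
symbol=f low=35/72 high=1/2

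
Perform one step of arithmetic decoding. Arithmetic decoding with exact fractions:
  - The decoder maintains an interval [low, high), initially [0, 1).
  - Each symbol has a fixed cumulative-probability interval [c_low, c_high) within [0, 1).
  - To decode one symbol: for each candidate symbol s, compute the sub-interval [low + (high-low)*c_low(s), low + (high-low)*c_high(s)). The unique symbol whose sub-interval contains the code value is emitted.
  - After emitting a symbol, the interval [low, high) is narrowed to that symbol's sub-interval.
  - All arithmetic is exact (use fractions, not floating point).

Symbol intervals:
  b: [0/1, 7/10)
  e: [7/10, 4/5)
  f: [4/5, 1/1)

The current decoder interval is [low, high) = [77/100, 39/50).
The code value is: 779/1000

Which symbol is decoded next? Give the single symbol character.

Answer: f

Derivation:
Interval width = high − low = 39/50 − 77/100 = 1/100
Scaled code = (code − low) / width = (779/1000 − 77/100) / 1/100 = 9/10
  b: [0/1, 7/10) 
  e: [7/10, 4/5) 
  f: [4/5, 1/1) ← scaled code falls here ✓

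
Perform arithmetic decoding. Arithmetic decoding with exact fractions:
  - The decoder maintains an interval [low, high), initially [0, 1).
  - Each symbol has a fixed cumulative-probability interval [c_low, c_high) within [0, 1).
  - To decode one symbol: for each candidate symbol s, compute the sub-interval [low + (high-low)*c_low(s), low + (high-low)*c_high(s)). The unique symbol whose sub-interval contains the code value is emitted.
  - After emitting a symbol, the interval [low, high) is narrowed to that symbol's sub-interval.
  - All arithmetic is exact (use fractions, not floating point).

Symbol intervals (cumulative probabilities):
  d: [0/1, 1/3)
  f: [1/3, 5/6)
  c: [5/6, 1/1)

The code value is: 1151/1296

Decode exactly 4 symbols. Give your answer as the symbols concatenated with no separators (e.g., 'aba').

Step 1: interval [0/1, 1/1), width = 1/1 - 0/1 = 1/1
  'd': [0/1 + 1/1*0/1, 0/1 + 1/1*1/3) = [0/1, 1/3)
  'f': [0/1 + 1/1*1/3, 0/1 + 1/1*5/6) = [1/3, 5/6)
  'c': [0/1 + 1/1*5/6, 0/1 + 1/1*1/1) = [5/6, 1/1) <- contains code 1151/1296
  emit 'c', narrow to [5/6, 1/1)
Step 2: interval [5/6, 1/1), width = 1/1 - 5/6 = 1/6
  'd': [5/6 + 1/6*0/1, 5/6 + 1/6*1/3) = [5/6, 8/9) <- contains code 1151/1296
  'f': [5/6 + 1/6*1/3, 5/6 + 1/6*5/6) = [8/9, 35/36)
  'c': [5/6 + 1/6*5/6, 5/6 + 1/6*1/1) = [35/36, 1/1)
  emit 'd', narrow to [5/6, 8/9)
Step 3: interval [5/6, 8/9), width = 8/9 - 5/6 = 1/18
  'd': [5/6 + 1/18*0/1, 5/6 + 1/18*1/3) = [5/6, 23/27)
  'f': [5/6 + 1/18*1/3, 5/6 + 1/18*5/6) = [23/27, 95/108)
  'c': [5/6 + 1/18*5/6, 5/6 + 1/18*1/1) = [95/108, 8/9) <- contains code 1151/1296
  emit 'c', narrow to [95/108, 8/9)
Step 4: interval [95/108, 8/9), width = 8/9 - 95/108 = 1/108
  'd': [95/108 + 1/108*0/1, 95/108 + 1/108*1/3) = [95/108, 143/162)
  'f': [95/108 + 1/108*1/3, 95/108 + 1/108*5/6) = [143/162, 575/648)
  'c': [95/108 + 1/108*5/6, 95/108 + 1/108*1/1) = [575/648, 8/9) <- contains code 1151/1296
  emit 'c', narrow to [575/648, 8/9)

Answer: cdcc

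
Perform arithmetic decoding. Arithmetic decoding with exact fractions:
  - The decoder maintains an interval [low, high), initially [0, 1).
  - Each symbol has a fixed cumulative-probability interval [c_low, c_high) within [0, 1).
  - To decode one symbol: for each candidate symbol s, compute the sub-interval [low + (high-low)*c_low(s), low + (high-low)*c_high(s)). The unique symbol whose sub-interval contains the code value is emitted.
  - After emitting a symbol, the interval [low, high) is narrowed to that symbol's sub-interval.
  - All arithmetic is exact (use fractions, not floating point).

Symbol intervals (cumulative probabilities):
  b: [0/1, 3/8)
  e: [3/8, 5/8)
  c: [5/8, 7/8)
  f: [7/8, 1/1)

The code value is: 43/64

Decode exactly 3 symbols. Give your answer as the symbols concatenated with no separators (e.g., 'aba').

Step 1: interval [0/1, 1/1), width = 1/1 - 0/1 = 1/1
  'b': [0/1 + 1/1*0/1, 0/1 + 1/1*3/8) = [0/1, 3/8)
  'e': [0/1 + 1/1*3/8, 0/1 + 1/1*5/8) = [3/8, 5/8)
  'c': [0/1 + 1/1*5/8, 0/1 + 1/1*7/8) = [5/8, 7/8) <- contains code 43/64
  'f': [0/1 + 1/1*7/8, 0/1 + 1/1*1/1) = [7/8, 1/1)
  emit 'c', narrow to [5/8, 7/8)
Step 2: interval [5/8, 7/8), width = 7/8 - 5/8 = 1/4
  'b': [5/8 + 1/4*0/1, 5/8 + 1/4*3/8) = [5/8, 23/32) <- contains code 43/64
  'e': [5/8 + 1/4*3/8, 5/8 + 1/4*5/8) = [23/32, 25/32)
  'c': [5/8 + 1/4*5/8, 5/8 + 1/4*7/8) = [25/32, 27/32)
  'f': [5/8 + 1/4*7/8, 5/8 + 1/4*1/1) = [27/32, 7/8)
  emit 'b', narrow to [5/8, 23/32)
Step 3: interval [5/8, 23/32), width = 23/32 - 5/8 = 3/32
  'b': [5/8 + 3/32*0/1, 5/8 + 3/32*3/8) = [5/8, 169/256)
  'e': [5/8 + 3/32*3/8, 5/8 + 3/32*5/8) = [169/256, 175/256) <- contains code 43/64
  'c': [5/8 + 3/32*5/8, 5/8 + 3/32*7/8) = [175/256, 181/256)
  'f': [5/8 + 3/32*7/8, 5/8 + 3/32*1/1) = [181/256, 23/32)
  emit 'e', narrow to [169/256, 175/256)

Answer: cbe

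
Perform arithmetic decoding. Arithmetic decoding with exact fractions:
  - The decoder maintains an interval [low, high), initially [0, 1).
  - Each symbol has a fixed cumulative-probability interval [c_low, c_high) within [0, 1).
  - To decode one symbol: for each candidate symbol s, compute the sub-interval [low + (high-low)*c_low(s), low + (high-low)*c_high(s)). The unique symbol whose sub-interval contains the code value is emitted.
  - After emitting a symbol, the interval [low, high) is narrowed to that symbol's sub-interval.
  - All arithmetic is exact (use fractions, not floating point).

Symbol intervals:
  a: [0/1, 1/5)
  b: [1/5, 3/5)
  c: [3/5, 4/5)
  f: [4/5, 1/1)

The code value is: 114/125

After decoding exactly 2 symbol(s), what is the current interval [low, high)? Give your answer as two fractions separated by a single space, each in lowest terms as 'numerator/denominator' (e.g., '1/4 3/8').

Step 1: interval [0/1, 1/1), width = 1/1 - 0/1 = 1/1
  'a': [0/1 + 1/1*0/1, 0/1 + 1/1*1/5) = [0/1, 1/5)
  'b': [0/1 + 1/1*1/5, 0/1 + 1/1*3/5) = [1/5, 3/5)
  'c': [0/1 + 1/1*3/5, 0/1 + 1/1*4/5) = [3/5, 4/5)
  'f': [0/1 + 1/1*4/5, 0/1 + 1/1*1/1) = [4/5, 1/1) <- contains code 114/125
  emit 'f', narrow to [4/5, 1/1)
Step 2: interval [4/5, 1/1), width = 1/1 - 4/5 = 1/5
  'a': [4/5 + 1/5*0/1, 4/5 + 1/5*1/5) = [4/5, 21/25)
  'b': [4/5 + 1/5*1/5, 4/5 + 1/5*3/5) = [21/25, 23/25) <- contains code 114/125
  'c': [4/5 + 1/5*3/5, 4/5 + 1/5*4/5) = [23/25, 24/25)
  'f': [4/5 + 1/5*4/5, 4/5 + 1/5*1/1) = [24/25, 1/1)
  emit 'b', narrow to [21/25, 23/25)

Answer: 21/25 23/25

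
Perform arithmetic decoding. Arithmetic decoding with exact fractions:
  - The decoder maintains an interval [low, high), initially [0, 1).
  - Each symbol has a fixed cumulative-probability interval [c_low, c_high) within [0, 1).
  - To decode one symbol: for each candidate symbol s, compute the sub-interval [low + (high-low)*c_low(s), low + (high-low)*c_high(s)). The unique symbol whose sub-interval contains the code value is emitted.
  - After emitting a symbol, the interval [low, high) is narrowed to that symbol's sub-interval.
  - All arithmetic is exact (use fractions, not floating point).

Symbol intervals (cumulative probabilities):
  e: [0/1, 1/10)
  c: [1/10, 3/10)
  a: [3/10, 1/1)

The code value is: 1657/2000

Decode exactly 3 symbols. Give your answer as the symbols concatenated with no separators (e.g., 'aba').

Answer: aaa

Derivation:
Step 1: interval [0/1, 1/1), width = 1/1 - 0/1 = 1/1
  'e': [0/1 + 1/1*0/1, 0/1 + 1/1*1/10) = [0/1, 1/10)
  'c': [0/1 + 1/1*1/10, 0/1 + 1/1*3/10) = [1/10, 3/10)
  'a': [0/1 + 1/1*3/10, 0/1 + 1/1*1/1) = [3/10, 1/1) <- contains code 1657/2000
  emit 'a', narrow to [3/10, 1/1)
Step 2: interval [3/10, 1/1), width = 1/1 - 3/10 = 7/10
  'e': [3/10 + 7/10*0/1, 3/10 + 7/10*1/10) = [3/10, 37/100)
  'c': [3/10 + 7/10*1/10, 3/10 + 7/10*3/10) = [37/100, 51/100)
  'a': [3/10 + 7/10*3/10, 3/10 + 7/10*1/1) = [51/100, 1/1) <- contains code 1657/2000
  emit 'a', narrow to [51/100, 1/1)
Step 3: interval [51/100, 1/1), width = 1/1 - 51/100 = 49/100
  'e': [51/100 + 49/100*0/1, 51/100 + 49/100*1/10) = [51/100, 559/1000)
  'c': [51/100 + 49/100*1/10, 51/100 + 49/100*3/10) = [559/1000, 657/1000)
  'a': [51/100 + 49/100*3/10, 51/100 + 49/100*1/1) = [657/1000, 1/1) <- contains code 1657/2000
  emit 'a', narrow to [657/1000, 1/1)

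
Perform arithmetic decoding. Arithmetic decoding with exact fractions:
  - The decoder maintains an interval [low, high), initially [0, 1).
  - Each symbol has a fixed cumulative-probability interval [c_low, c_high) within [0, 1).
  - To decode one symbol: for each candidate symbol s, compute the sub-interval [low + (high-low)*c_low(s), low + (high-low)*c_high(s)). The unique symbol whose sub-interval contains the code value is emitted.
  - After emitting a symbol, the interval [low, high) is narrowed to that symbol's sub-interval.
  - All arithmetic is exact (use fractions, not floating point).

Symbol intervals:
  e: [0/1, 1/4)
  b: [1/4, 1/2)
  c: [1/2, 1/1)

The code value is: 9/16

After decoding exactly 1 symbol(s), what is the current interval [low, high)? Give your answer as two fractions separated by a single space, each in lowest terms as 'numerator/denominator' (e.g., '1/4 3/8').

Step 1: interval [0/1, 1/1), width = 1/1 - 0/1 = 1/1
  'e': [0/1 + 1/1*0/1, 0/1 + 1/1*1/4) = [0/1, 1/4)
  'b': [0/1 + 1/1*1/4, 0/1 + 1/1*1/2) = [1/4, 1/2)
  'c': [0/1 + 1/1*1/2, 0/1 + 1/1*1/1) = [1/2, 1/1) <- contains code 9/16
  emit 'c', narrow to [1/2, 1/1)

Answer: 1/2 1/1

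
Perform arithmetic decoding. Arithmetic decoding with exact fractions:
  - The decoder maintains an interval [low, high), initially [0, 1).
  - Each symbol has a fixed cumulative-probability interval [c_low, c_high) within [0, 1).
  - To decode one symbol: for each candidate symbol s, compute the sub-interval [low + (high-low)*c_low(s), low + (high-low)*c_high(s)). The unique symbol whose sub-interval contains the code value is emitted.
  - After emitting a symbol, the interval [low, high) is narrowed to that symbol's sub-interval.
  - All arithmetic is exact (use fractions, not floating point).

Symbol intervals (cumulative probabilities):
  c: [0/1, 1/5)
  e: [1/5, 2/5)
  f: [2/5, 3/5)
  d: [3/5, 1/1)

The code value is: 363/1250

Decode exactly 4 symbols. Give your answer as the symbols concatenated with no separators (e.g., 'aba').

Step 1: interval [0/1, 1/1), width = 1/1 - 0/1 = 1/1
  'c': [0/1 + 1/1*0/1, 0/1 + 1/1*1/5) = [0/1, 1/5)
  'e': [0/1 + 1/1*1/5, 0/1 + 1/1*2/5) = [1/5, 2/5) <- contains code 363/1250
  'f': [0/1 + 1/1*2/5, 0/1 + 1/1*3/5) = [2/5, 3/5)
  'd': [0/1 + 1/1*3/5, 0/1 + 1/1*1/1) = [3/5, 1/1)
  emit 'e', narrow to [1/5, 2/5)
Step 2: interval [1/5, 2/5), width = 2/5 - 1/5 = 1/5
  'c': [1/5 + 1/5*0/1, 1/5 + 1/5*1/5) = [1/5, 6/25)
  'e': [1/5 + 1/5*1/5, 1/5 + 1/5*2/5) = [6/25, 7/25)
  'f': [1/5 + 1/5*2/5, 1/5 + 1/5*3/5) = [7/25, 8/25) <- contains code 363/1250
  'd': [1/5 + 1/5*3/5, 1/5 + 1/5*1/1) = [8/25, 2/5)
  emit 'f', narrow to [7/25, 8/25)
Step 3: interval [7/25, 8/25), width = 8/25 - 7/25 = 1/25
  'c': [7/25 + 1/25*0/1, 7/25 + 1/25*1/5) = [7/25, 36/125)
  'e': [7/25 + 1/25*1/5, 7/25 + 1/25*2/5) = [36/125, 37/125) <- contains code 363/1250
  'f': [7/25 + 1/25*2/5, 7/25 + 1/25*3/5) = [37/125, 38/125)
  'd': [7/25 + 1/25*3/5, 7/25 + 1/25*1/1) = [38/125, 8/25)
  emit 'e', narrow to [36/125, 37/125)
Step 4: interval [36/125, 37/125), width = 37/125 - 36/125 = 1/125
  'c': [36/125 + 1/125*0/1, 36/125 + 1/125*1/5) = [36/125, 181/625)
  'e': [36/125 + 1/125*1/5, 36/125 + 1/125*2/5) = [181/625, 182/625) <- contains code 363/1250
  'f': [36/125 + 1/125*2/5, 36/125 + 1/125*3/5) = [182/625, 183/625)
  'd': [36/125 + 1/125*3/5, 36/125 + 1/125*1/1) = [183/625, 37/125)
  emit 'e', narrow to [181/625, 182/625)

Answer: efee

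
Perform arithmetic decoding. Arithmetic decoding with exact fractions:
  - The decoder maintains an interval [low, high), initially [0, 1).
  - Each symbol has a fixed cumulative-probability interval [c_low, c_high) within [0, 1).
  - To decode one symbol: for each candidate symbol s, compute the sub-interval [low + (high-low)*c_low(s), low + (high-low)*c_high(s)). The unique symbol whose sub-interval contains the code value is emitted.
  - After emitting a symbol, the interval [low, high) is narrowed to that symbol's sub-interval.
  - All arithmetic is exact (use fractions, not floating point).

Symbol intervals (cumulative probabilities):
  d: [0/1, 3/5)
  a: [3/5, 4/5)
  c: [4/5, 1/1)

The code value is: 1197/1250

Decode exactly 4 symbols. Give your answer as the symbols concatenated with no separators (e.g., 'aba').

Step 1: interval [0/1, 1/1), width = 1/1 - 0/1 = 1/1
  'd': [0/1 + 1/1*0/1, 0/1 + 1/1*3/5) = [0/1, 3/5)
  'a': [0/1 + 1/1*3/5, 0/1 + 1/1*4/5) = [3/5, 4/5)
  'c': [0/1 + 1/1*4/5, 0/1 + 1/1*1/1) = [4/5, 1/1) <- contains code 1197/1250
  emit 'c', narrow to [4/5, 1/1)
Step 2: interval [4/5, 1/1), width = 1/1 - 4/5 = 1/5
  'd': [4/5 + 1/5*0/1, 4/5 + 1/5*3/5) = [4/5, 23/25)
  'a': [4/5 + 1/5*3/5, 4/5 + 1/5*4/5) = [23/25, 24/25) <- contains code 1197/1250
  'c': [4/5 + 1/5*4/5, 4/5 + 1/5*1/1) = [24/25, 1/1)
  emit 'a', narrow to [23/25, 24/25)
Step 3: interval [23/25, 24/25), width = 24/25 - 23/25 = 1/25
  'd': [23/25 + 1/25*0/1, 23/25 + 1/25*3/5) = [23/25, 118/125)
  'a': [23/25 + 1/25*3/5, 23/25 + 1/25*4/5) = [118/125, 119/125)
  'c': [23/25 + 1/25*4/5, 23/25 + 1/25*1/1) = [119/125, 24/25) <- contains code 1197/1250
  emit 'c', narrow to [119/125, 24/25)
Step 4: interval [119/125, 24/25), width = 24/25 - 119/125 = 1/125
  'd': [119/125 + 1/125*0/1, 119/125 + 1/125*3/5) = [119/125, 598/625)
  'a': [119/125 + 1/125*3/5, 119/125 + 1/125*4/5) = [598/625, 599/625) <- contains code 1197/1250
  'c': [119/125 + 1/125*4/5, 119/125 + 1/125*1/1) = [599/625, 24/25)
  emit 'a', narrow to [598/625, 599/625)

Answer: caca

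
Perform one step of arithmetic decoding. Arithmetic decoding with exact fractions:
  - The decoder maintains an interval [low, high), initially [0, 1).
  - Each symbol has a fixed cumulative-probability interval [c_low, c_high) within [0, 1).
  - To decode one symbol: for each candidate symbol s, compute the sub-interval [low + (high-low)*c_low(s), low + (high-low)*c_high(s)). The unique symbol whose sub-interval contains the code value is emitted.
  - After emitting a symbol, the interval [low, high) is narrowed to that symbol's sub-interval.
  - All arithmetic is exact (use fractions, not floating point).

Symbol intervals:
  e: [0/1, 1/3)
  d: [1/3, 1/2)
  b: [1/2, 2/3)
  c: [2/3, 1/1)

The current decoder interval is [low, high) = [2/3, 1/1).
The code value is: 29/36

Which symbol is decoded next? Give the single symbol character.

Interval width = high − low = 1/1 − 2/3 = 1/3
Scaled code = (code − low) / width = (29/36 − 2/3) / 1/3 = 5/12
  e: [0/1, 1/3) 
  d: [1/3, 1/2) ← scaled code falls here ✓
  b: [1/2, 2/3) 
  c: [2/3, 1/1) 

Answer: d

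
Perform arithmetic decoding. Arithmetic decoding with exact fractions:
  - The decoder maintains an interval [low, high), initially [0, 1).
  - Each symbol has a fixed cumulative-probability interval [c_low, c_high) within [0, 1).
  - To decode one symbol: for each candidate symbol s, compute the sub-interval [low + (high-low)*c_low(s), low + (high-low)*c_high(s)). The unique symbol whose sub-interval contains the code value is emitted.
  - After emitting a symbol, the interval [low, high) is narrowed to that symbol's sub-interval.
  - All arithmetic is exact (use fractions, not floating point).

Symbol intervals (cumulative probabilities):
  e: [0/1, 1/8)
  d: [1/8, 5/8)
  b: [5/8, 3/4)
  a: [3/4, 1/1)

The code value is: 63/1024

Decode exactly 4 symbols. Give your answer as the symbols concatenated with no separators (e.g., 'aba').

Answer: edba

Derivation:
Step 1: interval [0/1, 1/1), width = 1/1 - 0/1 = 1/1
  'e': [0/1 + 1/1*0/1, 0/1 + 1/1*1/8) = [0/1, 1/8) <- contains code 63/1024
  'd': [0/1 + 1/1*1/8, 0/1 + 1/1*5/8) = [1/8, 5/8)
  'b': [0/1 + 1/1*5/8, 0/1 + 1/1*3/4) = [5/8, 3/4)
  'a': [0/1 + 1/1*3/4, 0/1 + 1/1*1/1) = [3/4, 1/1)
  emit 'e', narrow to [0/1, 1/8)
Step 2: interval [0/1, 1/8), width = 1/8 - 0/1 = 1/8
  'e': [0/1 + 1/8*0/1, 0/1 + 1/8*1/8) = [0/1, 1/64)
  'd': [0/1 + 1/8*1/8, 0/1 + 1/8*5/8) = [1/64, 5/64) <- contains code 63/1024
  'b': [0/1 + 1/8*5/8, 0/1 + 1/8*3/4) = [5/64, 3/32)
  'a': [0/1 + 1/8*3/4, 0/1 + 1/8*1/1) = [3/32, 1/8)
  emit 'd', narrow to [1/64, 5/64)
Step 3: interval [1/64, 5/64), width = 5/64 - 1/64 = 1/16
  'e': [1/64 + 1/16*0/1, 1/64 + 1/16*1/8) = [1/64, 3/128)
  'd': [1/64 + 1/16*1/8, 1/64 + 1/16*5/8) = [3/128, 7/128)
  'b': [1/64 + 1/16*5/8, 1/64 + 1/16*3/4) = [7/128, 1/16) <- contains code 63/1024
  'a': [1/64 + 1/16*3/4, 1/64 + 1/16*1/1) = [1/16, 5/64)
  emit 'b', narrow to [7/128, 1/16)
Step 4: interval [7/128, 1/16), width = 1/16 - 7/128 = 1/128
  'e': [7/128 + 1/128*0/1, 7/128 + 1/128*1/8) = [7/128, 57/1024)
  'd': [7/128 + 1/128*1/8, 7/128 + 1/128*5/8) = [57/1024, 61/1024)
  'b': [7/128 + 1/128*5/8, 7/128 + 1/128*3/4) = [61/1024, 31/512)
  'a': [7/128 + 1/128*3/4, 7/128 + 1/128*1/1) = [31/512, 1/16) <- contains code 63/1024
  emit 'a', narrow to [31/512, 1/16)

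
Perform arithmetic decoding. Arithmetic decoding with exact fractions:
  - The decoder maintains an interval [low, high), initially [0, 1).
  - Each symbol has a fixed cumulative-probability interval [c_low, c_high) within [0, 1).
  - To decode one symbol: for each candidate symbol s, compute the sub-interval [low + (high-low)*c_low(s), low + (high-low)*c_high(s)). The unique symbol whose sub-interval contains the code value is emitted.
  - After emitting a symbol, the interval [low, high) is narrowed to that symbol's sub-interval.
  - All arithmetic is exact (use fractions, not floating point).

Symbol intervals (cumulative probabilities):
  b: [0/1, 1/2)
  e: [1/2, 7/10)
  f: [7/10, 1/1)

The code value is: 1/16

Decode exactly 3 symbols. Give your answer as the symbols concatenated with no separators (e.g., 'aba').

Step 1: interval [0/1, 1/1), width = 1/1 - 0/1 = 1/1
  'b': [0/1 + 1/1*0/1, 0/1 + 1/1*1/2) = [0/1, 1/2) <- contains code 1/16
  'e': [0/1 + 1/1*1/2, 0/1 + 1/1*7/10) = [1/2, 7/10)
  'f': [0/1 + 1/1*7/10, 0/1 + 1/1*1/1) = [7/10, 1/1)
  emit 'b', narrow to [0/1, 1/2)
Step 2: interval [0/1, 1/2), width = 1/2 - 0/1 = 1/2
  'b': [0/1 + 1/2*0/1, 0/1 + 1/2*1/2) = [0/1, 1/4) <- contains code 1/16
  'e': [0/1 + 1/2*1/2, 0/1 + 1/2*7/10) = [1/4, 7/20)
  'f': [0/1 + 1/2*7/10, 0/1 + 1/2*1/1) = [7/20, 1/2)
  emit 'b', narrow to [0/1, 1/4)
Step 3: interval [0/1, 1/4), width = 1/4 - 0/1 = 1/4
  'b': [0/1 + 1/4*0/1, 0/1 + 1/4*1/2) = [0/1, 1/8) <- contains code 1/16
  'e': [0/1 + 1/4*1/2, 0/1 + 1/4*7/10) = [1/8, 7/40)
  'f': [0/1 + 1/4*7/10, 0/1 + 1/4*1/1) = [7/40, 1/4)
  emit 'b', narrow to [0/1, 1/8)

Answer: bbb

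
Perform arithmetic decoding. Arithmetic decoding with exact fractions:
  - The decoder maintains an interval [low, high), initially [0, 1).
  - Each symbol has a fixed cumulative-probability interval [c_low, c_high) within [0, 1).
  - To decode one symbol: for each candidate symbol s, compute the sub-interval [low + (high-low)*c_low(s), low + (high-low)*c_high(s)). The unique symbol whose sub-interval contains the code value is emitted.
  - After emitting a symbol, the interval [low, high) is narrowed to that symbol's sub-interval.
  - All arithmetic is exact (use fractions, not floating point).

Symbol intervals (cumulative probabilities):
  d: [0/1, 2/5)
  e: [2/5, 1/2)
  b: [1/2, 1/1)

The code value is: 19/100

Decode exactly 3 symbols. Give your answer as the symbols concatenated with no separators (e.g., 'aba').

Answer: deb

Derivation:
Step 1: interval [0/1, 1/1), width = 1/1 - 0/1 = 1/1
  'd': [0/1 + 1/1*0/1, 0/1 + 1/1*2/5) = [0/1, 2/5) <- contains code 19/100
  'e': [0/1 + 1/1*2/5, 0/1 + 1/1*1/2) = [2/5, 1/2)
  'b': [0/1 + 1/1*1/2, 0/1 + 1/1*1/1) = [1/2, 1/1)
  emit 'd', narrow to [0/1, 2/5)
Step 2: interval [0/1, 2/5), width = 2/5 - 0/1 = 2/5
  'd': [0/1 + 2/5*0/1, 0/1 + 2/5*2/5) = [0/1, 4/25)
  'e': [0/1 + 2/5*2/5, 0/1 + 2/5*1/2) = [4/25, 1/5) <- contains code 19/100
  'b': [0/1 + 2/5*1/2, 0/1 + 2/5*1/1) = [1/5, 2/5)
  emit 'e', narrow to [4/25, 1/5)
Step 3: interval [4/25, 1/5), width = 1/5 - 4/25 = 1/25
  'd': [4/25 + 1/25*0/1, 4/25 + 1/25*2/5) = [4/25, 22/125)
  'e': [4/25 + 1/25*2/5, 4/25 + 1/25*1/2) = [22/125, 9/50)
  'b': [4/25 + 1/25*1/2, 4/25 + 1/25*1/1) = [9/50, 1/5) <- contains code 19/100
  emit 'b', narrow to [9/50, 1/5)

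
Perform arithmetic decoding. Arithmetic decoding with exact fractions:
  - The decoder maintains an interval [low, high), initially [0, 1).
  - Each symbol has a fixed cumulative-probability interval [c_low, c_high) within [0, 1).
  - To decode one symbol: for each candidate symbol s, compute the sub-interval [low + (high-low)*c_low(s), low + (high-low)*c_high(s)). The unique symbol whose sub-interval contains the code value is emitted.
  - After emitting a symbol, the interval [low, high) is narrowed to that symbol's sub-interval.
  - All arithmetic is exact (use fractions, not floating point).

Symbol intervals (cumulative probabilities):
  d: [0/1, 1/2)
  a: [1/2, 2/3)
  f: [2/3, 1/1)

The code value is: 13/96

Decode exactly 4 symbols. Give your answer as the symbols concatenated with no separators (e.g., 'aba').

Step 1: interval [0/1, 1/1), width = 1/1 - 0/1 = 1/1
  'd': [0/1 + 1/1*0/1, 0/1 + 1/1*1/2) = [0/1, 1/2) <- contains code 13/96
  'a': [0/1 + 1/1*1/2, 0/1 + 1/1*2/3) = [1/2, 2/3)
  'f': [0/1 + 1/1*2/3, 0/1 + 1/1*1/1) = [2/3, 1/1)
  emit 'd', narrow to [0/1, 1/2)
Step 2: interval [0/1, 1/2), width = 1/2 - 0/1 = 1/2
  'd': [0/1 + 1/2*0/1, 0/1 + 1/2*1/2) = [0/1, 1/4) <- contains code 13/96
  'a': [0/1 + 1/2*1/2, 0/1 + 1/2*2/3) = [1/4, 1/3)
  'f': [0/1 + 1/2*2/3, 0/1 + 1/2*1/1) = [1/3, 1/2)
  emit 'd', narrow to [0/1, 1/4)
Step 3: interval [0/1, 1/4), width = 1/4 - 0/1 = 1/4
  'd': [0/1 + 1/4*0/1, 0/1 + 1/4*1/2) = [0/1, 1/8)
  'a': [0/1 + 1/4*1/2, 0/1 + 1/4*2/3) = [1/8, 1/6) <- contains code 13/96
  'f': [0/1 + 1/4*2/3, 0/1 + 1/4*1/1) = [1/6, 1/4)
  emit 'a', narrow to [1/8, 1/6)
Step 4: interval [1/8, 1/6), width = 1/6 - 1/8 = 1/24
  'd': [1/8 + 1/24*0/1, 1/8 + 1/24*1/2) = [1/8, 7/48) <- contains code 13/96
  'a': [1/8 + 1/24*1/2, 1/8 + 1/24*2/3) = [7/48, 11/72)
  'f': [1/8 + 1/24*2/3, 1/8 + 1/24*1/1) = [11/72, 1/6)
  emit 'd', narrow to [1/8, 7/48)

Answer: ddad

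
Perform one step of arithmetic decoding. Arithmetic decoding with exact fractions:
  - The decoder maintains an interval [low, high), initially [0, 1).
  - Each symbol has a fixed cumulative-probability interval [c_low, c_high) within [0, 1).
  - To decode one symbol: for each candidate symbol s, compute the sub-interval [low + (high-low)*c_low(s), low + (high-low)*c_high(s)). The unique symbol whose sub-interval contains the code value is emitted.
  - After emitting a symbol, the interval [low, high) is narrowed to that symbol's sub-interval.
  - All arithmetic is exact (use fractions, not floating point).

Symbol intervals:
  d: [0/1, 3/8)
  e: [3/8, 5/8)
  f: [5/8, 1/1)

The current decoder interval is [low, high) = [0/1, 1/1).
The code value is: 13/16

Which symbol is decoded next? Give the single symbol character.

Interval width = high − low = 1/1 − 0/1 = 1/1
Scaled code = (code − low) / width = (13/16 − 0/1) / 1/1 = 13/16
  d: [0/1, 3/8) 
  e: [3/8, 5/8) 
  f: [5/8, 1/1) ← scaled code falls here ✓

Answer: f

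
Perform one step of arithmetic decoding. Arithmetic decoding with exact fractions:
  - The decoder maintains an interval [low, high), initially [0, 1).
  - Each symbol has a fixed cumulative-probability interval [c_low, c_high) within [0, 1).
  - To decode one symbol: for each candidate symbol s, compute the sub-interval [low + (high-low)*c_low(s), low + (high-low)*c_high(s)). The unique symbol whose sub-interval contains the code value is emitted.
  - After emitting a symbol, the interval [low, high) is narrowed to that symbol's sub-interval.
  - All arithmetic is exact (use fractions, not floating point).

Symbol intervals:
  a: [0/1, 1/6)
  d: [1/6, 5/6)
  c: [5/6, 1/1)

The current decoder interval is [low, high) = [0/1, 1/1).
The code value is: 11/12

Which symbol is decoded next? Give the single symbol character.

Interval width = high − low = 1/1 − 0/1 = 1/1
Scaled code = (code − low) / width = (11/12 − 0/1) / 1/1 = 11/12
  a: [0/1, 1/6) 
  d: [1/6, 5/6) 
  c: [5/6, 1/1) ← scaled code falls here ✓

Answer: c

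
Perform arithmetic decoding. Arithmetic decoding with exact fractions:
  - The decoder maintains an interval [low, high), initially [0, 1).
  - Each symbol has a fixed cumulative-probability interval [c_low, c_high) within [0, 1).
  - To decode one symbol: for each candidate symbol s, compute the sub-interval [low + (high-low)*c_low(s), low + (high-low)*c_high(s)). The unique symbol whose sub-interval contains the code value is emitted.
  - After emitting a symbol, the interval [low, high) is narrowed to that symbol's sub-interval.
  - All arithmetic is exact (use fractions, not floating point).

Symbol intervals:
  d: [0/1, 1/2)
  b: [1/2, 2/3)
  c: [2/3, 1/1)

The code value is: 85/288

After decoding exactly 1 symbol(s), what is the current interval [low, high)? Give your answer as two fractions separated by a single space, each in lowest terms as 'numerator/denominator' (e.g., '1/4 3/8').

Answer: 0/1 1/2

Derivation:
Step 1: interval [0/1, 1/1), width = 1/1 - 0/1 = 1/1
  'd': [0/1 + 1/1*0/1, 0/1 + 1/1*1/2) = [0/1, 1/2) <- contains code 85/288
  'b': [0/1 + 1/1*1/2, 0/1 + 1/1*2/3) = [1/2, 2/3)
  'c': [0/1 + 1/1*2/3, 0/1 + 1/1*1/1) = [2/3, 1/1)
  emit 'd', narrow to [0/1, 1/2)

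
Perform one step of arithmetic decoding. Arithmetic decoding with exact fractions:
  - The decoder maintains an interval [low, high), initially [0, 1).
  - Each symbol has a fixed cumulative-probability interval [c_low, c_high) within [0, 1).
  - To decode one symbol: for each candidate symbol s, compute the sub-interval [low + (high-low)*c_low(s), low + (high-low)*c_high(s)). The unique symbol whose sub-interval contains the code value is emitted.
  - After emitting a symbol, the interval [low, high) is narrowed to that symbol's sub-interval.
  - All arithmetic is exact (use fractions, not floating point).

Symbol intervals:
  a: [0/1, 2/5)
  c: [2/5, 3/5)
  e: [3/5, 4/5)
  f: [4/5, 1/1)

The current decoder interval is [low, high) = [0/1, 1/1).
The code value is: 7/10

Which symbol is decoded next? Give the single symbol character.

Answer: e

Derivation:
Interval width = high − low = 1/1 − 0/1 = 1/1
Scaled code = (code − low) / width = (7/10 − 0/1) / 1/1 = 7/10
  a: [0/1, 2/5) 
  c: [2/5, 3/5) 
  e: [3/5, 4/5) ← scaled code falls here ✓
  f: [4/5, 1/1) 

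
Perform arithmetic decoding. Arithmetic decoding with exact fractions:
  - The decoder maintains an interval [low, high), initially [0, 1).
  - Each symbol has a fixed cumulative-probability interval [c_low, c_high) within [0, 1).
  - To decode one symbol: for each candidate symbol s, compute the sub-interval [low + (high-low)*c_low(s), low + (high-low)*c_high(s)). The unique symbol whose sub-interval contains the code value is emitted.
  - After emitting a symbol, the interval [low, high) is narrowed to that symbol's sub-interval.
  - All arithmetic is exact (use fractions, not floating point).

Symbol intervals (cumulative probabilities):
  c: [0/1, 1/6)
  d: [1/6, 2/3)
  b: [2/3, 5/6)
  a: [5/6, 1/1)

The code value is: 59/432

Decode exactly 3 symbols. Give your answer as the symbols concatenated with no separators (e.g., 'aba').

Answer: cba

Derivation:
Step 1: interval [0/1, 1/1), width = 1/1 - 0/1 = 1/1
  'c': [0/1 + 1/1*0/1, 0/1 + 1/1*1/6) = [0/1, 1/6) <- contains code 59/432
  'd': [0/1 + 1/1*1/6, 0/1 + 1/1*2/3) = [1/6, 2/3)
  'b': [0/1 + 1/1*2/3, 0/1 + 1/1*5/6) = [2/3, 5/6)
  'a': [0/1 + 1/1*5/6, 0/1 + 1/1*1/1) = [5/6, 1/1)
  emit 'c', narrow to [0/1, 1/6)
Step 2: interval [0/1, 1/6), width = 1/6 - 0/1 = 1/6
  'c': [0/1 + 1/6*0/1, 0/1 + 1/6*1/6) = [0/1, 1/36)
  'd': [0/1 + 1/6*1/6, 0/1 + 1/6*2/3) = [1/36, 1/9)
  'b': [0/1 + 1/6*2/3, 0/1 + 1/6*5/6) = [1/9, 5/36) <- contains code 59/432
  'a': [0/1 + 1/6*5/6, 0/1 + 1/6*1/1) = [5/36, 1/6)
  emit 'b', narrow to [1/9, 5/36)
Step 3: interval [1/9, 5/36), width = 5/36 - 1/9 = 1/36
  'c': [1/9 + 1/36*0/1, 1/9 + 1/36*1/6) = [1/9, 25/216)
  'd': [1/9 + 1/36*1/6, 1/9 + 1/36*2/3) = [25/216, 7/54)
  'b': [1/9 + 1/36*2/3, 1/9 + 1/36*5/6) = [7/54, 29/216)
  'a': [1/9 + 1/36*5/6, 1/9 + 1/36*1/1) = [29/216, 5/36) <- contains code 59/432
  emit 'a', narrow to [29/216, 5/36)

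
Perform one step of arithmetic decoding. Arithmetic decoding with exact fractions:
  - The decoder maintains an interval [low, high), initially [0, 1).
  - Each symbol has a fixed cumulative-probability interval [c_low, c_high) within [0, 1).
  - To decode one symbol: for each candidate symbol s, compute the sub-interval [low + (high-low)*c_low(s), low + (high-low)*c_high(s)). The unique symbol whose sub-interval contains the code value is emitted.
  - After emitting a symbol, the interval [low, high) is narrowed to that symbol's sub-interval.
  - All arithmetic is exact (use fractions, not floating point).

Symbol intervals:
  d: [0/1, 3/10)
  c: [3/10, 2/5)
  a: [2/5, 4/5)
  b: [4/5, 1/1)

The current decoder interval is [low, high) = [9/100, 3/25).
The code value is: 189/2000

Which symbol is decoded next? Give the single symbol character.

Interval width = high − low = 3/25 − 9/100 = 3/100
Scaled code = (code − low) / width = (189/2000 − 9/100) / 3/100 = 3/20
  d: [0/1, 3/10) ← scaled code falls here ✓
  c: [3/10, 2/5) 
  a: [2/5, 4/5) 
  b: [4/5, 1/1) 

Answer: d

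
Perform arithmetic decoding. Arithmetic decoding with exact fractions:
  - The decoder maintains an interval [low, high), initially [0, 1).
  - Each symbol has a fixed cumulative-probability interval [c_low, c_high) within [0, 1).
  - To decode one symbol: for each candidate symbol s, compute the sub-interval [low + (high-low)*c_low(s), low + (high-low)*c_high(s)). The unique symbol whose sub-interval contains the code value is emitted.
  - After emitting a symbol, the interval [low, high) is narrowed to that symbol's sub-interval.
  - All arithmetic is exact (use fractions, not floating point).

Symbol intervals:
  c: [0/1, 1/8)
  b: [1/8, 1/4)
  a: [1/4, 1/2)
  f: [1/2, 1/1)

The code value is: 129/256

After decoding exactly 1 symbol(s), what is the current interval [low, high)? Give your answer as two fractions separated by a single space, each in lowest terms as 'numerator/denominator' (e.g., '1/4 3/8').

Answer: 1/2 1/1

Derivation:
Step 1: interval [0/1, 1/1), width = 1/1 - 0/1 = 1/1
  'c': [0/1 + 1/1*0/1, 0/1 + 1/1*1/8) = [0/1, 1/8)
  'b': [0/1 + 1/1*1/8, 0/1 + 1/1*1/4) = [1/8, 1/4)
  'a': [0/1 + 1/1*1/4, 0/1 + 1/1*1/2) = [1/4, 1/2)
  'f': [0/1 + 1/1*1/2, 0/1 + 1/1*1/1) = [1/2, 1/1) <- contains code 129/256
  emit 'f', narrow to [1/2, 1/1)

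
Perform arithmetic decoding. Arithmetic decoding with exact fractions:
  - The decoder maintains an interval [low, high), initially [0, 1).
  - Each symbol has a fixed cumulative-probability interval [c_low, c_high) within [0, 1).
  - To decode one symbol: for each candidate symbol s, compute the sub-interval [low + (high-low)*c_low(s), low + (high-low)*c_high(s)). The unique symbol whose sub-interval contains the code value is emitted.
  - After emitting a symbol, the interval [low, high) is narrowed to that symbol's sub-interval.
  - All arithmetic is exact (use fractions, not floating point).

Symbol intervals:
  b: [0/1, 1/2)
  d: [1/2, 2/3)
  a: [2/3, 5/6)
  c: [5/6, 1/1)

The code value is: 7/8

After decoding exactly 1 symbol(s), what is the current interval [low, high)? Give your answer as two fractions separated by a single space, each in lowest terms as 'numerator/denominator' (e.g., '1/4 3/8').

Answer: 5/6 1/1

Derivation:
Step 1: interval [0/1, 1/1), width = 1/1 - 0/1 = 1/1
  'b': [0/1 + 1/1*0/1, 0/1 + 1/1*1/2) = [0/1, 1/2)
  'd': [0/1 + 1/1*1/2, 0/1 + 1/1*2/3) = [1/2, 2/3)
  'a': [0/1 + 1/1*2/3, 0/1 + 1/1*5/6) = [2/3, 5/6)
  'c': [0/1 + 1/1*5/6, 0/1 + 1/1*1/1) = [5/6, 1/1) <- contains code 7/8
  emit 'c', narrow to [5/6, 1/1)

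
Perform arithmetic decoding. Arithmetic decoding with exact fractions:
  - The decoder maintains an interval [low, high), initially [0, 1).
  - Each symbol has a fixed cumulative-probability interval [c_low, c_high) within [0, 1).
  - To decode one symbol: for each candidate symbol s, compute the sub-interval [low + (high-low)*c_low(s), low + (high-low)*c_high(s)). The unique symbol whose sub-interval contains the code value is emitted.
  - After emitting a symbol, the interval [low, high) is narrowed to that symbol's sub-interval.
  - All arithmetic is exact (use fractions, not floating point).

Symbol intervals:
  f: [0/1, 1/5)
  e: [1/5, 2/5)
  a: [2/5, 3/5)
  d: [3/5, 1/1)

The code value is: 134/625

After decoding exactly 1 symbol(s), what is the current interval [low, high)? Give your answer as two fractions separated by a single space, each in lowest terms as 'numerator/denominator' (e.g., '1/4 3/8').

Answer: 1/5 2/5

Derivation:
Step 1: interval [0/1, 1/1), width = 1/1 - 0/1 = 1/1
  'f': [0/1 + 1/1*0/1, 0/1 + 1/1*1/5) = [0/1, 1/5)
  'e': [0/1 + 1/1*1/5, 0/1 + 1/1*2/5) = [1/5, 2/5) <- contains code 134/625
  'a': [0/1 + 1/1*2/5, 0/1 + 1/1*3/5) = [2/5, 3/5)
  'd': [0/1 + 1/1*3/5, 0/1 + 1/1*1/1) = [3/5, 1/1)
  emit 'e', narrow to [1/5, 2/5)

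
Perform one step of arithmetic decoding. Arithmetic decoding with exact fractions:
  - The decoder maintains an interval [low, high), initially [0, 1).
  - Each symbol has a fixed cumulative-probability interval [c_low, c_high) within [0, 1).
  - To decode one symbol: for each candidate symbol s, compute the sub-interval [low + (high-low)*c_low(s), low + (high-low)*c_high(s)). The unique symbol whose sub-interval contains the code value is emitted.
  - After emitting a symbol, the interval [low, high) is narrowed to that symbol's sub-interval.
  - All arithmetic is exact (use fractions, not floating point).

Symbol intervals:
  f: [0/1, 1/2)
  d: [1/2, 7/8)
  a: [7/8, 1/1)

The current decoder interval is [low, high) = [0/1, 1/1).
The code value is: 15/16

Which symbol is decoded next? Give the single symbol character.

Answer: a

Derivation:
Interval width = high − low = 1/1 − 0/1 = 1/1
Scaled code = (code − low) / width = (15/16 − 0/1) / 1/1 = 15/16
  f: [0/1, 1/2) 
  d: [1/2, 7/8) 
  a: [7/8, 1/1) ← scaled code falls here ✓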